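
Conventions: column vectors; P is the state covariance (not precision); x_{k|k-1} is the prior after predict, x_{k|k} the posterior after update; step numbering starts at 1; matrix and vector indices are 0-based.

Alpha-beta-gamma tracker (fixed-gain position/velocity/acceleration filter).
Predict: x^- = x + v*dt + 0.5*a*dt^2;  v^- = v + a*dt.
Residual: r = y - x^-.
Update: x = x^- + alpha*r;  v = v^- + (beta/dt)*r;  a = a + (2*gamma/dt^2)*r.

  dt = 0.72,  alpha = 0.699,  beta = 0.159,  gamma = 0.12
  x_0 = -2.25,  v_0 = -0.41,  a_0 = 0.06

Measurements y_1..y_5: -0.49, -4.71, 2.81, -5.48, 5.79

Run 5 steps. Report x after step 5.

x_post = 3.1466

step 1: x_pred=-2.5296  r=2.0396  x^+=-1.1039  v^+=0.0836  a^+=1.0043
step 2: x_pred=-0.7834  r=-3.9266  x^+=-3.5281  v^+=-0.0604  a^+=-0.8136
step 3: x_pred=-3.7825  r=6.5925  x^+=0.8257  v^+=0.8096  a^+=2.2385
step 4: x_pred=1.9888  r=-7.4688  x^+=-3.2319  v^+=0.7720  a^+=-1.2193
step 5: x_pred=-2.9921  r=8.7821  x^+=3.1466  v^+=1.8335  a^+=2.8465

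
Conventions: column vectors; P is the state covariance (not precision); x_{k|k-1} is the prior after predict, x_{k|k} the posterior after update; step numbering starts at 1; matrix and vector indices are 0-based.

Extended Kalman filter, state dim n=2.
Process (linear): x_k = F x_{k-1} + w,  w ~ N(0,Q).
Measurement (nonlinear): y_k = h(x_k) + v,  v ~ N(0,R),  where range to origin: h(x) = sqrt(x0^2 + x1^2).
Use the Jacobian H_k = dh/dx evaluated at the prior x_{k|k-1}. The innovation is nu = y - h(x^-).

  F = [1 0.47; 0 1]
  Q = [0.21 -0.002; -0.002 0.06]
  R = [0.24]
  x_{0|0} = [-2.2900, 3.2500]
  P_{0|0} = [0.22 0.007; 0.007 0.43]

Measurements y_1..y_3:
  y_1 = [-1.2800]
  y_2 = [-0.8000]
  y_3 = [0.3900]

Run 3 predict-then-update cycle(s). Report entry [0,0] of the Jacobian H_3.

step 1: x^-=[-0.7625, 3.2500]  P^-=[0.5316 0.2071; 0.2071 0.4900]  H_jac=[-0.2284 0.9736]  S=[0.6401]  K=[0.1253; 0.6714]  nu=[-4.6182]  x^+=[-1.3412, 0.1493]  P^+=[0.5215 0.1532; 0.1532 0.2015]
step 2: x^-=[-1.2711, 0.1493]  P^-=[0.9201 0.2459; 0.2459 0.2615]  H_jac=[-0.9932 0.1166]  S=[1.0941]  K=[-0.8090; -0.1954]  nu=[-2.0798]  x^+=[0.4114, 0.5556]  P^+=[0.2041 0.0730; 0.0730 0.2197]
step 3: x^-=[0.6725, 0.5556]  P^-=[0.5312 0.1743; 0.1743 0.2797]  H_jac=[0.7709 0.6369]  S=[0.8403]  K=[0.6194; 0.3719]  nu=[-0.4824]  x^+=[0.3737, 0.3762]  P^+=[0.2088 -0.0193; -0.0193 0.1635]

H_jac[0,0] = 0.7709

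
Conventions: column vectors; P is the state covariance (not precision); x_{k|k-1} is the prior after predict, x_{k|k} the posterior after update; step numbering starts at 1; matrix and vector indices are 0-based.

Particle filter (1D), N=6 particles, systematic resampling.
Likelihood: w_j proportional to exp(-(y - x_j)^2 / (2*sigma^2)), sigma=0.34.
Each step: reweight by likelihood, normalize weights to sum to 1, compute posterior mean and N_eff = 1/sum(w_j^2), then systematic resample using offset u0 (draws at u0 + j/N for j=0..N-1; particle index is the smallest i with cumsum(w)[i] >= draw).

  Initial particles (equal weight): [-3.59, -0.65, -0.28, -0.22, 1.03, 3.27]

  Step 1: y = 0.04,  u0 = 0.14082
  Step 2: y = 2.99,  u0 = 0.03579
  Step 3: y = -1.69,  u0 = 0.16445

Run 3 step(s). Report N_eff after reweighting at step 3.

step 1: w=[0.0000, 0.0833, 0.4195, 0.4877, 0.0094, 0.0000]  mean=-0.2692  Neff=2.3758  idx=[2, 2, 2, 3, 3, 3]
step 2: w=[0.0523, 0.0523, 0.0523, 0.2810, 0.2810, 0.2810]  mean=-0.2294  Neff=4.0790  idx=[0, 3, 3, 4, 4, 5]
step 3: w=[0.2969, 0.1406, 0.1406, 0.1406, 0.1406, 0.1406]  mean=-0.2378  Neff=5.3469  idx=[0, 1, 2, 3, 4, 5]

N_eff = 5.3469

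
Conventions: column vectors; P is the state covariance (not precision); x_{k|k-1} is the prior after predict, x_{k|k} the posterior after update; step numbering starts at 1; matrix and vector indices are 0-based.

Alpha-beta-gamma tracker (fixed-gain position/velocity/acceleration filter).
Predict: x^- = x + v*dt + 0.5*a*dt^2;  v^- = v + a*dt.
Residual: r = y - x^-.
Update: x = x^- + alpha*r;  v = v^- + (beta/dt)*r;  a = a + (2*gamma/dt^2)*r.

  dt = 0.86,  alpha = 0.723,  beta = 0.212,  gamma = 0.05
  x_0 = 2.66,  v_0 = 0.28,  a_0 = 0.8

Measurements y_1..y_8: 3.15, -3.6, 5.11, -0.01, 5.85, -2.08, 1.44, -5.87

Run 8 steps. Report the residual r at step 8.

step 1: x_pred=3.1966  r=-0.0466  x^+=3.1629  v^+=0.9565  a^+=0.7937
step 2: x_pred=4.2790  r=-7.8790  x^+=-1.4175  v^+=-0.3032  a^+=-0.2716
step 3: x_pred=-1.7787  r=6.8887  x^+=3.2018  v^+=1.1614  a^+=0.6598
step 4: x_pred=4.4446  r=-4.4546  x^+=1.2239  v^+=0.6307  a^+=0.0575
step 5: x_pred=1.7876  r=4.0624  x^+=4.7247  v^+=1.6816  a^+=0.6068
step 6: x_pred=6.3952  r=-8.4752  x^+=0.2676  v^+=0.1141  a^+=-0.5392
step 7: x_pred=0.1664  r=1.2736  x^+=1.0872  v^+=-0.0356  a^+=-0.3670
step 8: x_pred=0.9209  r=-6.7909  x^+=-3.9889  v^+=-2.0252  a^+=-1.2851

resid = -6.7909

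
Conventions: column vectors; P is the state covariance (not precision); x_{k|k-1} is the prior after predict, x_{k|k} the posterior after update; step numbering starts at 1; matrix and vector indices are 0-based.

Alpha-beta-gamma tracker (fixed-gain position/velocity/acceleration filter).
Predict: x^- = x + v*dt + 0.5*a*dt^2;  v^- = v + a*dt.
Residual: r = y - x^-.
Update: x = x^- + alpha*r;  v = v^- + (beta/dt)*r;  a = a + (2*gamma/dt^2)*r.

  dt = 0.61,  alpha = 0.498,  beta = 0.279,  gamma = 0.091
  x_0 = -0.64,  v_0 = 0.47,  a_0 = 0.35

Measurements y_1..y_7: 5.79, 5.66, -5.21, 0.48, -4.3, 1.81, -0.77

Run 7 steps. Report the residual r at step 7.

resid = 6.1543

step 1: x_pred=-0.2882  r=6.0782  x^+=2.7388  v^+=3.4635  a^+=3.3229
step 2: x_pred=5.4697  r=0.1903  x^+=5.5645  v^+=5.5775  a^+=3.4160
step 3: x_pred=9.6023  r=-14.8123  x^+=2.2258  v^+=0.8865  a^+=-3.8289
step 4: x_pred=2.0542  r=-1.5742  x^+=1.2702  v^+=-2.1692  a^+=-4.5989
step 5: x_pred=-0.9086  r=-3.3914  x^+=-2.5975  v^+=-6.5256  a^+=-6.2577
step 6: x_pred=-7.7424  r=9.5524  x^+=-2.9853  v^+=-5.9738  a^+=-1.5855
step 7: x_pred=-6.9243  r=6.1543  x^+=-3.8595  v^+=-4.1261  a^+=1.4247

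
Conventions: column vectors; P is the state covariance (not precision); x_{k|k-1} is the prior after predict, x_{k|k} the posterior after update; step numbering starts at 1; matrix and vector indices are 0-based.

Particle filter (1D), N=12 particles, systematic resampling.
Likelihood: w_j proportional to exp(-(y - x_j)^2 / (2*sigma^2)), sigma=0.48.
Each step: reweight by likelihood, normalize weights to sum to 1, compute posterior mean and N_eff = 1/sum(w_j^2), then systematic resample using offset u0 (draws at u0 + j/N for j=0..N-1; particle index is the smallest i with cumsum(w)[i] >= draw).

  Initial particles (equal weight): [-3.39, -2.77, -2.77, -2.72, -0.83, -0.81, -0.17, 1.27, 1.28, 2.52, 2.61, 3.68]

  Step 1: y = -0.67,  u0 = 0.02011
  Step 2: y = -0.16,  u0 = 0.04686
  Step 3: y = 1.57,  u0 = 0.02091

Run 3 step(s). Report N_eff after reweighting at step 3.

N_eff = 6.0356

step 1: w=[0.0000, 0.0000, 0.0000, 0.0000, 0.3805, 0.3854, 0.2338, 0.0001, 0.0001, 0.0000, 0.0000, 0.0000]  mean=-0.6677  Neff=2.8738  idx=[4, 4, 4, 4, 4, 5, 5, 5, 5, 6, 6, 6]
step 2: w=[0.0582, 0.0582, 0.0582, 0.0582, 0.0582, 0.0616, 0.0616, 0.0616, 0.0616, 0.1541, 0.1541, 0.1541]  mean=-0.5199  Neff=9.6695  idx=[0, 2, 3, 5, 6, 7, 9, 9, 10, 10, 11, 11]
step 3: w=[0.0004, 0.0004, 0.0004, 0.0005, 0.0005, 0.0005, 0.1662, 0.1662, 0.1662, 0.1662, 0.1662, 0.1662]  mean=-0.1719  Neff=6.0356  idx=[6, 6, 7, 7, 8, 8, 9, 9, 10, 10, 11, 11]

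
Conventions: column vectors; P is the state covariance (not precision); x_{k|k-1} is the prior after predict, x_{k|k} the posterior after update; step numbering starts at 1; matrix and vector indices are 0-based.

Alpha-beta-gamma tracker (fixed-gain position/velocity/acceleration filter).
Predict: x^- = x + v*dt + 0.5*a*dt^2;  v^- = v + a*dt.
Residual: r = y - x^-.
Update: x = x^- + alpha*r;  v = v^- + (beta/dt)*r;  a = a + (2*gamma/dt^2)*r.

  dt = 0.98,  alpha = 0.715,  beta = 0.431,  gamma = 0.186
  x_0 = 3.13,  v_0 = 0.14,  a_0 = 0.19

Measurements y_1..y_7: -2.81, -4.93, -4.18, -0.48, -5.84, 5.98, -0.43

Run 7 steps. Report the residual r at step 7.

resid = -13.7970

step 1: x_pred=3.3584  r=-6.1684  x^+=-1.0520  v^+=-2.3867  a^+=-2.1993
step 2: x_pred=-4.4470  r=-0.4830  x^+=-4.7923  v^+=-4.7544  a^+=-2.3864
step 3: x_pred=-10.5975  r=6.4175  x^+=-6.0090  v^+=-4.2706  a^+=0.0994
step 4: x_pred=-10.1464  r=9.6664  x^+=-3.2349  v^+=0.0781  a^+=3.8436
step 5: x_pred=-1.3127  r=-4.5273  x^+=-4.5497  v^+=1.8537  a^+=2.0900
step 6: x_pred=-1.7294  r=7.7094  x^+=3.7828  v^+=7.2925  a^+=5.0762
step 7: x_pred=13.3670  r=-13.7970  x^+=3.5022  v^+=6.1993  a^+=-0.2680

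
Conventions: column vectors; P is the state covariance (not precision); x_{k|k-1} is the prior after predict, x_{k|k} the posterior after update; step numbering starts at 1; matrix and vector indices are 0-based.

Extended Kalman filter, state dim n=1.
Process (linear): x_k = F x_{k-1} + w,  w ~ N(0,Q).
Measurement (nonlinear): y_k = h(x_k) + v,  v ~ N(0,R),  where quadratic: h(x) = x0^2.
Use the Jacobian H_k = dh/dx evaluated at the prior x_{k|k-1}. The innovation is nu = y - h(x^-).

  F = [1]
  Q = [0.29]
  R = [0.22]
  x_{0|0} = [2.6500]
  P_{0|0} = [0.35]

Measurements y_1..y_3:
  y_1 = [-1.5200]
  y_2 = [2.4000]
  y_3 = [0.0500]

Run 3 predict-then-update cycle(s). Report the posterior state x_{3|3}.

x_post = [0.8528]

step 1: x^-=[2.6500]  P^-=[0.6400]  H_jac=[5.3000]  S=[18.1976]  K=[0.1864]  nu=[-8.5425]  x^+=[1.0577]  P^+=[0.0077]
step 2: x^-=[1.0577]  P^-=[0.2977]  H_jac=[2.1154]  S=[1.5523]  K=[0.4057]  nu=[1.2813]  x^+=[1.5776]  P^+=[0.0422]
step 3: x^-=[1.5776]  P^-=[0.3322]  H_jac=[3.1551]  S=[3.5269]  K=[0.2972]  nu=[-2.4387]  x^+=[0.8528]  P^+=[0.0207]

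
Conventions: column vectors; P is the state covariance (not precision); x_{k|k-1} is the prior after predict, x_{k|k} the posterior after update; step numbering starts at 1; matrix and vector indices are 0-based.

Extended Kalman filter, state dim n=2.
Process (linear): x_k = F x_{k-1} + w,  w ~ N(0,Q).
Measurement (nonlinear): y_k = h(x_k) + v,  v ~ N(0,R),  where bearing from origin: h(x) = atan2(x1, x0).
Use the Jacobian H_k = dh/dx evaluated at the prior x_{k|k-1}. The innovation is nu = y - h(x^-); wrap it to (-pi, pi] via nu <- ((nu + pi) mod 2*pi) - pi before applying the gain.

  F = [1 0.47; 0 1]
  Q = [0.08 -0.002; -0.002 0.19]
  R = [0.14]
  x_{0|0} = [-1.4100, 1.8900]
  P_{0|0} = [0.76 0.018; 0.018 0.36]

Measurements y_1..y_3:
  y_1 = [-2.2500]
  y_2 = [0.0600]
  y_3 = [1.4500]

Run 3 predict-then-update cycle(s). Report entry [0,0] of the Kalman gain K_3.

step 1: x^-=[-0.5217, 1.8900]  P^-=[0.9364 0.1852; 0.1852 0.5500]  H_jac=[-0.4916 -0.1357]  S=[0.4012]  K=[-1.2102; -0.4130]  nu=[2.1931]  x^+=[-3.1758, 0.9843]  P^+=[0.3489 -0.0153; -0.0153 0.4816]
step 2: x^-=[-2.7132, 0.9843]  P^-=[0.5208 0.2090; 0.2090 0.6716]  H_jac=[-0.1182 -0.3257]  S=[0.2346]  K=[-0.5525; -1.0376]  nu=[-2.7336]  x^+=[-1.2029, 3.8207]  P^+=[0.4492 0.0745; 0.0745 0.4190]
step 3: x^-=[0.5929, 3.8207]  P^-=[0.6918 0.2694; 0.2694 0.6090]  H_jac=[-0.2556 0.0397]  S=[0.1807]  K=[-0.9194; -0.2475]  nu=[0.0331]  x^+=[0.5624, 3.8125]  P^+=[0.5391 0.2283; 0.2283 0.5979]

K[0,0] = -0.9194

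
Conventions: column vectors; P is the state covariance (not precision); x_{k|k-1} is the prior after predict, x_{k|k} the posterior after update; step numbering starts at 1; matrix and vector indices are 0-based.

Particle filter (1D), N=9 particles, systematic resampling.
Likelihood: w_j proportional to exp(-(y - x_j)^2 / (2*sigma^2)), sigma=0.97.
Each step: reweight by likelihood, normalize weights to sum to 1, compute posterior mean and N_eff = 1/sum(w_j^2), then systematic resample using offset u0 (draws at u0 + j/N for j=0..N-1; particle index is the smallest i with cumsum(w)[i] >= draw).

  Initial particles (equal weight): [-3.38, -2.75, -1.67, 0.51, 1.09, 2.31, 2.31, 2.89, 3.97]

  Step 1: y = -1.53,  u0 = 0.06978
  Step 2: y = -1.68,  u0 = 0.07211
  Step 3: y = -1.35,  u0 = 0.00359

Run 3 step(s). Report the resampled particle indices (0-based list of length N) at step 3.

resampled_idx = [0, 2, 3, 3, 4, 5, 6, 7, 8]

step 1: w=[0.0931, 0.2603, 0.5682, 0.0629, 0.0150, 0.0002, 0.0002, 0.0000, 0.0000]  mean=-1.9302  Neff=2.4784  idx=[0, 1, 1, 2, 2, 2, 2, 2, 3]
step 2: w=[0.0337, 0.0853, 0.0853, 0.1567, 0.1567, 0.1567, 0.1567, 0.1567, 0.0123]  mean=-1.8852  Neff=7.2153  idx=[1, 2, 3, 4, 4, 5, 6, 7, 7]
step 3: w=[0.0481, 0.0481, 0.1291, 0.1291, 0.1291, 0.1291, 0.1291, 0.1291, 0.1291]  mean=-1.7739  Neff=8.2429  idx=[0, 2, 3, 3, 4, 5, 6, 7, 8]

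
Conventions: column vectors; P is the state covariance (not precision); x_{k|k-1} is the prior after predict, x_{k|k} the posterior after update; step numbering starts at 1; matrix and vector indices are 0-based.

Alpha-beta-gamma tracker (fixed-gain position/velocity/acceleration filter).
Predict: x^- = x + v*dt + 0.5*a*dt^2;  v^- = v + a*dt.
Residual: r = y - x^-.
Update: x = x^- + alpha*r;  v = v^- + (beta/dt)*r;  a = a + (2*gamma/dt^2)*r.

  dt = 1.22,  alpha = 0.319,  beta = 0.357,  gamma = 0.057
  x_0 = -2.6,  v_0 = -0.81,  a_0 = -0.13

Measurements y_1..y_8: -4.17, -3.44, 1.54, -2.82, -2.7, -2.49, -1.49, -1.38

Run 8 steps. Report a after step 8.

step 1: x_pred=-3.6849  r=-0.4851  x^+=-3.8397  v^+=-1.1105  a^+=-0.1672
step 2: x_pred=-5.3189  r=1.8789  x^+=-4.7196  v^+=-0.7646  a^+=-0.0232
step 3: x_pred=-5.6697  r=7.2097  x^+=-3.3698  v^+=1.3167  a^+=0.5290
step 4: x_pred=-1.3697  r=-1.4503  x^+=-1.8324  v^+=1.5377  a^+=0.4179
step 5: x_pred=0.3546  r=-3.0546  x^+=-0.6198  v^+=1.1537  a^+=0.1839
step 6: x_pred=0.9245  r=-3.4145  x^+=-0.1647  v^+=0.3789  a^+=-0.0776
step 7: x_pred=0.2398  r=-1.7298  x^+=-0.3120  v^+=-0.2220  a^+=-0.2101
step 8: x_pred=-0.7391  r=-0.6409  x^+=-0.9436  v^+=-0.6658  a^+=-0.2592

a_post = -0.2592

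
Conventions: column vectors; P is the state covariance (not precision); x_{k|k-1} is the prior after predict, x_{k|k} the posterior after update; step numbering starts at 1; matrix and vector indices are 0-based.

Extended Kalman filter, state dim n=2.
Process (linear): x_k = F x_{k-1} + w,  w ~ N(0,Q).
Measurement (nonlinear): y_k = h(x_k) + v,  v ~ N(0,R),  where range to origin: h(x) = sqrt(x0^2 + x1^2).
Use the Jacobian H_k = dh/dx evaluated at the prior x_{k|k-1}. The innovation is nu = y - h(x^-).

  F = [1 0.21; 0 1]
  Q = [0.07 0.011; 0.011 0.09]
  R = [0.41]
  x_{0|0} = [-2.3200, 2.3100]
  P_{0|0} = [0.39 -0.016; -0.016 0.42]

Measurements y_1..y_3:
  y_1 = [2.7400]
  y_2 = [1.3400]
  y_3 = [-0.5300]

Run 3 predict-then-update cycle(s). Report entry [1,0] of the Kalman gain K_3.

K[1,0] = 0.3844

step 1: x^-=[-1.8349, 2.3100]  P^-=[0.4718 0.0832; 0.0832 0.5100]  H_jac=[-0.6220 0.7830]  S=[0.8242]  K=[-0.2770; 0.4217]  nu=[-0.2101]  x^+=[-1.7767, 2.2214]  P^+=[0.4086 0.1795; 0.1795 0.3634]
step 2: x^-=[-1.3102, 2.2214]  P^-=[0.5700 0.2668; 0.2668 0.4534]  H_jac=[-0.5080 0.8613]  S=[0.6600]  K=[-0.0905; 0.3864]  nu=[-1.2390]  x^+=[-1.1980, 1.7427]  P^+=[0.5646 0.2899; 0.2899 0.3549]
step 3: x^-=[-0.8321, 1.7427]  P^-=[0.7720 0.3754; 0.3754 0.4449]  H_jac=[-0.4309 0.9024]  S=[0.6237]  K=[0.0099; 0.3844]  nu=[-2.4612]  x^+=[-0.8564, 0.7967]  P^+=[0.7719 0.3730; 0.3730 0.3527]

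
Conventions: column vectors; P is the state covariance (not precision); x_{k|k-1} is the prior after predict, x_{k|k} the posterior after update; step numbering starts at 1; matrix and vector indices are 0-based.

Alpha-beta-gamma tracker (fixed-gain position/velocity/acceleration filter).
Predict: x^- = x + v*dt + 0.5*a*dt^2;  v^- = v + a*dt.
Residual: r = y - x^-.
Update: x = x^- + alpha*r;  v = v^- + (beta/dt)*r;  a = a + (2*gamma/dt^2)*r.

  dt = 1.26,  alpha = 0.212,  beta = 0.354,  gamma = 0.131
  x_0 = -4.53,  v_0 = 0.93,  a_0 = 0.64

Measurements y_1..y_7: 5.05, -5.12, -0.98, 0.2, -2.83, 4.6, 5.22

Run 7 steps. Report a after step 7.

a_post = 2.6363

step 1: x_pred=-2.8502  r=7.9002  x^+=-1.1753  v^+=3.9560  a^+=1.9438
step 2: x_pred=5.3521  r=-10.4721  x^+=3.1321  v^+=3.4629  a^+=0.2155
step 3: x_pred=7.6664  r=-8.6464  x^+=5.8334  v^+=1.3053  a^+=-1.2114
step 4: x_pred=6.5165  r=-6.3165  x^+=5.1774  v^+=-1.9957  a^+=-2.2538
step 5: x_pred=0.8738  r=-3.7038  x^+=0.0886  v^+=-5.8760  a^+=-2.8650
step 6: x_pred=-9.5894  r=14.1894  x^+=-6.5813  v^+=-5.4994  a^+=-0.5233
step 7: x_pred=-13.9259  r=19.1459  x^+=-9.8669  v^+=-0.7797  a^+=2.6363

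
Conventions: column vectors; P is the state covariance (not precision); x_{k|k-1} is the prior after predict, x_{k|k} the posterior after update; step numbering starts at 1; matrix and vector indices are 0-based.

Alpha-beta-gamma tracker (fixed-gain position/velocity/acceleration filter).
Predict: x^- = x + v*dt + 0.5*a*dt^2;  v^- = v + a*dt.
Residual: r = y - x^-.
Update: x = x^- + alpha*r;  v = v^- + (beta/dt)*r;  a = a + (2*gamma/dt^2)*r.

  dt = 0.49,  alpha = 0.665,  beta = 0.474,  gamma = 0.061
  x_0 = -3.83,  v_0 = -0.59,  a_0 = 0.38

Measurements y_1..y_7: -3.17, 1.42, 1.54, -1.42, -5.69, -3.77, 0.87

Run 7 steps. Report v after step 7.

step 1: x_pred=-4.0735  r=0.9035  x^+=-3.4727  v^+=0.4702  a^+=0.8391
step 2: x_pred=-3.1415  r=4.5615  x^+=-0.1081  v^+=5.2939  a^+=3.1569
step 3: x_pred=2.8649  r=-1.3249  x^+=1.9838  v^+=5.5592  a^+=2.4837
step 4: x_pred=5.0060  r=-6.4260  x^+=0.7327  v^+=0.5600  a^+=-0.7815
step 5: x_pred=0.9133  r=-6.6033  x^+=-3.4779  v^+=-6.2106  a^+=-4.1368
step 6: x_pred=-7.0177  r=3.2477  x^+=-4.8580  v^+=-5.0960  a^+=-2.4865
step 7: x_pred=-7.6535  r=8.5235  x^+=-1.9854  v^+=1.9308  a^+=1.8444

v_post = 1.9308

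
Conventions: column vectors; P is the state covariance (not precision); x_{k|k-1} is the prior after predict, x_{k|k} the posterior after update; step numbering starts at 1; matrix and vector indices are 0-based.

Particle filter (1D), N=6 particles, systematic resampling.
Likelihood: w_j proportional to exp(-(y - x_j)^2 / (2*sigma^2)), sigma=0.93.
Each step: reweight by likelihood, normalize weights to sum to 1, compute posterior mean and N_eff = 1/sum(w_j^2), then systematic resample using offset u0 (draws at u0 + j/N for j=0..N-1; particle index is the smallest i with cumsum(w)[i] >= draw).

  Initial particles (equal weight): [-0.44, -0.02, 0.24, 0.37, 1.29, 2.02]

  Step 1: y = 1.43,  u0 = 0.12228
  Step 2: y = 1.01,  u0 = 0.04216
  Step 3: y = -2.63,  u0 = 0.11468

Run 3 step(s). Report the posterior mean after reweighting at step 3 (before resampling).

step 1: w=[0.0414, 0.0927, 0.1379, 0.1633, 0.3091, 0.2556]  mean=0.9885  Neff=4.6111  idx=[1, 3, 4, 4, 5, 5]
step 2: w=[0.1245, 0.1814, 0.2196, 0.2196, 0.1274, 0.1274]  mean=1.1461  Neff=5.6384  idx=[0, 1, 2, 3, 3, 5]
step 3: w=[0.7670, 0.2165, 0.0055, 0.0055, 0.0055, 0.0001]  mean=0.0862  Neff=1.5743  idx=[0, 0, 0, 0, 1, 1]

post_mean = 0.0862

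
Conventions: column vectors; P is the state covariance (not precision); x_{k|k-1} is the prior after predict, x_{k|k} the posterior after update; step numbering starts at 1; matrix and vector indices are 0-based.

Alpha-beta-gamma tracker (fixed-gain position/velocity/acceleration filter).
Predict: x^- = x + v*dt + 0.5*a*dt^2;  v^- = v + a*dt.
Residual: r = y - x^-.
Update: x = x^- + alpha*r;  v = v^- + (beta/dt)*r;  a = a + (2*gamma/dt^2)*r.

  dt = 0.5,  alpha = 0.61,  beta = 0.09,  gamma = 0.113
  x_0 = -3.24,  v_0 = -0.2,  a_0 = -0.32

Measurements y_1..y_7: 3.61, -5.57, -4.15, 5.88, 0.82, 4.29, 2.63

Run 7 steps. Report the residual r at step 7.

step 1: x_pred=-3.3800  r=6.9900  x^+=0.8839  v^+=0.8982  a^+=5.9990
step 2: x_pred=2.0829  r=-7.6529  x^+=-2.5854  v^+=2.5202  a^+=-0.9192
step 3: x_pred=-1.4402  r=-2.7098  x^+=-3.0932  v^+=1.5728  a^+=-3.3689
step 4: x_pred=-2.7279  r=8.6079  x^+=2.5229  v^+=1.4378  a^+=4.4127
step 5: x_pred=3.7934  r=-2.9734  x^+=1.9796  v^+=3.1089  a^+=1.7247
step 6: x_pred=3.7496  r=0.5404  x^+=4.0793  v^+=4.0685  a^+=2.2132
step 7: x_pred=6.3902  r=-3.7602  x^+=4.0965  v^+=4.4983  a^+=-1.1860

resid = -3.7602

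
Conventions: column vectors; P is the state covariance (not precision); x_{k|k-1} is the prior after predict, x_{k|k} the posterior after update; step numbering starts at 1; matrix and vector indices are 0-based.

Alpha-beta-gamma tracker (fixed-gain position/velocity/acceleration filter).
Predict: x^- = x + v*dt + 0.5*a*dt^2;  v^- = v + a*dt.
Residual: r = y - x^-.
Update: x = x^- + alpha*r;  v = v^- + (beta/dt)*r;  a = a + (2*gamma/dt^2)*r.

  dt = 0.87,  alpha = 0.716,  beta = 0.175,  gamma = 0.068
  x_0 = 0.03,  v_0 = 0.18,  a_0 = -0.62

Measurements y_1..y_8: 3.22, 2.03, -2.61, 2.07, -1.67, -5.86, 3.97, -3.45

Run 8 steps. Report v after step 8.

v_post = -0.9602

step 1: x_pred=-0.0480  r=3.2680  x^+=2.2919  v^+=0.2980  a^+=-0.0328
step 2: x_pred=2.5387  r=-0.5087  x^+=2.1745  v^+=0.1671  a^+=-0.1242
step 3: x_pred=2.2728  r=-4.8828  x^+=-1.2233  v^+=-0.9231  a^+=-1.0016
step 4: x_pred=-2.4054  r=4.4754  x^+=0.7990  v^+=-0.8942  a^+=-0.1974
step 5: x_pred=-0.0537  r=-1.6163  x^+=-1.2110  v^+=-1.3911  a^+=-0.4878
step 6: x_pred=-2.6059  r=-3.2541  x^+=-4.9358  v^+=-2.4701  a^+=-1.0725
step 7: x_pred=-7.4907  r=11.4607  x^+=0.7152  v^+=-1.0979  a^+=0.9867
step 8: x_pred=0.1335  r=-3.5835  x^+=-2.4323  v^+=-0.9602  a^+=0.3429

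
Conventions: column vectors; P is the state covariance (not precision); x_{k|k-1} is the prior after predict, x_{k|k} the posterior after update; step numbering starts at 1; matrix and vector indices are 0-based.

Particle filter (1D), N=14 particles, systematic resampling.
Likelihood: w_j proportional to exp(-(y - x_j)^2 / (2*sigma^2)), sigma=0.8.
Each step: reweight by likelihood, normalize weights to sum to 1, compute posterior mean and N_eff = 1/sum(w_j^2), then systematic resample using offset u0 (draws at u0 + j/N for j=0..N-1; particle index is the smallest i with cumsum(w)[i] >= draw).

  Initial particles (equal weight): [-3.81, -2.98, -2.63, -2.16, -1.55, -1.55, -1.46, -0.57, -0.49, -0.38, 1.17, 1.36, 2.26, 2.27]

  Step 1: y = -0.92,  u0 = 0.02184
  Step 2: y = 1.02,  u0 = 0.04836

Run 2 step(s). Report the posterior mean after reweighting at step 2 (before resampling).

post_mean = -0.5112

step 1: w=[0.0003, 0.0068, 0.0191, 0.0565, 0.1377, 0.1377, 0.1495, 0.1707, 0.1625, 0.1495, 0.0062, 0.0032, 0.0001, 0.0001]  mean=-1.0608  Neff=7.0494  idx=[2, 4, 4, 5, 5, 6, 6, 7, 7, 7, 8, 8, 9, 9]
step 2: w=[0.0000, 0.0047, 0.0047, 0.0047, 0.0047, 0.0067, 0.0067, 0.1133, 0.1133, 0.1133, 0.1375, 0.1375, 0.1765, 0.1765]  mean=-0.5112  Neff=7.2043  idx=[7, 7, 8, 9, 9, 10, 10, 11, 11, 12, 12, 13, 13, 13]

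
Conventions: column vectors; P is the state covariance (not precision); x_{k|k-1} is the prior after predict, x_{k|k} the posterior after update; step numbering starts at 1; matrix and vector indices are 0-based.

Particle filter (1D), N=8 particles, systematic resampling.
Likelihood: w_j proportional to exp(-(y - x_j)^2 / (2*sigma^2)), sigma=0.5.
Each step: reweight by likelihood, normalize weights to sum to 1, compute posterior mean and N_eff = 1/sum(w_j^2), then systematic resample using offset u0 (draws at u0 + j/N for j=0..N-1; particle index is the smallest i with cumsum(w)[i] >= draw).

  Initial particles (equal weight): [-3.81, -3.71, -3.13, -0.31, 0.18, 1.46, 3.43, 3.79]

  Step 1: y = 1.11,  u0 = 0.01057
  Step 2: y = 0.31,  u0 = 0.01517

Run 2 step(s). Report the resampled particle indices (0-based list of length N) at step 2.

resampled_idx = [0, 0, 1, 1, 1, 1, 1, 5]

step 1: w=[0.0000, 0.0000, 0.0000, 0.0181, 0.1814, 0.8005, 0.0000, 0.0000]  mean=1.1958  Neff=1.4836  idx=[3, 4, 5, 5, 5, 5, 5, 5]
step 2: w=[0.2497, 0.5208, 0.0382, 0.0382, 0.0382, 0.0382, 0.0382, 0.0382]  mean=0.3514  Neff=2.9210  idx=[0, 0, 1, 1, 1, 1, 1, 5]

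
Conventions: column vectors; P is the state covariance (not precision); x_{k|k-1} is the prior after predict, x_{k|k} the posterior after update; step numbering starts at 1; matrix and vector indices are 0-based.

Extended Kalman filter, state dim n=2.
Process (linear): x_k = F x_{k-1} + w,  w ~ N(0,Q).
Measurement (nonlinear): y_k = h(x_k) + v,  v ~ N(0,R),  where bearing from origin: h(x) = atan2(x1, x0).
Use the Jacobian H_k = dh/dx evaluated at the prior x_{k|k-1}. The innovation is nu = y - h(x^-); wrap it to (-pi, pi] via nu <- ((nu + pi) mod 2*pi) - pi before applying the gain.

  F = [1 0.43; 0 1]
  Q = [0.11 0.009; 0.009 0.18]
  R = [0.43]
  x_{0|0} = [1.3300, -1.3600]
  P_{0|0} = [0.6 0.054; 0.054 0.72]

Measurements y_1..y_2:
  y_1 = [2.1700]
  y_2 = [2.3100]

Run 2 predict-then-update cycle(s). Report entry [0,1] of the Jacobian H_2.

H_jac[0,1] = -0.1671

step 1: x^-=[0.7452, -1.3600]  P^-=[0.8896 0.3726; 0.3726 0.9000]  H_jac=[0.5655 0.3099]  S=[0.9315]  K=[0.6640; 0.5256]  nu=[-3.0437]  x^+=[-1.2758, -2.9597]  P^+=[0.4789 0.0475; 0.0475 0.6427]
step 2: x^-=[-2.5485, -2.9597]  P^-=[0.7486 0.3329; 0.3329 0.8227]  H_jac=[0.1940 -0.1671]  S=[0.4596]  K=[0.1950; -0.1585]  nu=[-1.6915]  x^+=[-2.8784, -2.6916]  P^+=[0.7311 0.3471; 0.3471 0.8111]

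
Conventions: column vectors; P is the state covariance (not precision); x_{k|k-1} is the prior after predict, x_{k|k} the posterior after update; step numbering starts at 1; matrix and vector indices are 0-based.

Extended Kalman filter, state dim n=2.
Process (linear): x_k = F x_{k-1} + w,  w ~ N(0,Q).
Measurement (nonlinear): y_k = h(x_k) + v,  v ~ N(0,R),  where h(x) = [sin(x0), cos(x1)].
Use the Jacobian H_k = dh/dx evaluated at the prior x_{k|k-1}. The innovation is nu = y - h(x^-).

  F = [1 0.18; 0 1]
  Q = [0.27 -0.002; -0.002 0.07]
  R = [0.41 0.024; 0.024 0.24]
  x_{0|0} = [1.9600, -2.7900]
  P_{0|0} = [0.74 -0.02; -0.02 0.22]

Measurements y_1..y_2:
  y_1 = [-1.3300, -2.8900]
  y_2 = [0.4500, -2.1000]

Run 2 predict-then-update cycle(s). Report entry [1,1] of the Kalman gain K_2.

K[1,1] = -0.3773

step 1: x^-=[1.4578, -2.7900]  P^-=[1.0099 0.0176; 0.0176 0.2900]  H_jac=[0.1128 0.0000; 0.0000 0.3444]  S=[0.4228 0.0247; 0.0247 0.2744]  K=[0.2694 -0.0021; -0.0166 0.3655]  nu=[-2.3236, -1.9512]  x^+=[0.8359, -3.4644]  P^+=[0.9793 0.0173; 0.0173 0.2535]
step 2: x^-=[0.2123, -3.4644]  P^-=[1.2637 0.0609; 0.0609 0.3235]  H_jac=[0.9775 0.0000; 0.0000 -0.3173]  S=[1.6176 0.0051; 0.0051 0.2726]  K=[0.7640 -0.0852; 0.0380 -0.3773]  nu=[0.2393, -1.1517]  x^+=[0.4933, -3.0208]  P^+=[0.3183 0.0067; 0.0067 0.2825]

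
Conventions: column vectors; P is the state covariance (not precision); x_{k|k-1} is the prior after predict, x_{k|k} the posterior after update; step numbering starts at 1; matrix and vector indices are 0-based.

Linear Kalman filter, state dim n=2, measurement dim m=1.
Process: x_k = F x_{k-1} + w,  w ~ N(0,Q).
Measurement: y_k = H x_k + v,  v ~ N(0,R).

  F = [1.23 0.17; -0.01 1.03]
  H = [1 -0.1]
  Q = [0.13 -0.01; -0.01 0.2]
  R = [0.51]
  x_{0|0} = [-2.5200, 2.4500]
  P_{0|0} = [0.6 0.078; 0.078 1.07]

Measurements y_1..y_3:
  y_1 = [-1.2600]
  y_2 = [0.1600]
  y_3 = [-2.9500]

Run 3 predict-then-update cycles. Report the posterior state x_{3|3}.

x_post = [-1.5289, 2.3525]

step 1: x^-=[-2.6831, 2.5487]  P^-=[1.1013 0.2687; 0.2687 1.3336]  S=[1.5709]  K=[0.6840; 0.0861]  nu=[1.6780]  x^+=[-1.5354, 2.6932]  P^+=[0.3664 0.1761; 0.1761 1.3220]
step 2: x^-=[-1.4307, 2.7894]  P^-=[0.7962 0.4398; 0.4398 1.5989]  S=[1.2343]  K=[0.6095; 0.2268]  nu=[1.8697]  x^+=[-0.2912, 3.2134]  P^+=[0.3378 0.2692; 0.2692 1.5354]
step 3: x^-=[0.1881, 3.3127]  P^-=[0.7979 0.5953; 0.5953 1.8234]  S=[1.2071]  K=[0.6117; 0.3421]  nu=[-2.8068]  x^+=[-1.5289, 2.3525]  P^+=[0.3462 0.3427; 0.3427 1.6821]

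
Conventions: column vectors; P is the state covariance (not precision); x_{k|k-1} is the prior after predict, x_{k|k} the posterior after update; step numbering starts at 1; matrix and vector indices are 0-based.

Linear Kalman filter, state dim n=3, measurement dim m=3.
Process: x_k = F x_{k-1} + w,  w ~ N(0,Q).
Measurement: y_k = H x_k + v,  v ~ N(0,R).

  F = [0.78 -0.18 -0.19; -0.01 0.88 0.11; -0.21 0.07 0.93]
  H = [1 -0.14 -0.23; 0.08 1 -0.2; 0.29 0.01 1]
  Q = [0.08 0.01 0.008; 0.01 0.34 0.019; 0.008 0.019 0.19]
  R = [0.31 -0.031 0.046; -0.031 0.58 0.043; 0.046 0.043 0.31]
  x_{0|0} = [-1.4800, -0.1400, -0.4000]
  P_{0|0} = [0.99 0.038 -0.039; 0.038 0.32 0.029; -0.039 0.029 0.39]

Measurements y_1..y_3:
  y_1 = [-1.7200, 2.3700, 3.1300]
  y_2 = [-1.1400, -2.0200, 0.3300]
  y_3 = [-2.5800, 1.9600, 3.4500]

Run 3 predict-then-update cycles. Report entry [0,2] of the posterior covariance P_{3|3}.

P_post[0,2] = -0.0095

step 1: x^-=[-1.0532, -0.1524, -0.0710]  P^-=[0.7096 -0.0393 -0.2587; -0.0393 0.5977 0.0989; -0.2587 0.0989 0.5904]  S=[1.1989 -0.0330 -0.1391; -0.0330 1.1683 0.0289; -0.1391 0.0289 0.8119]  K=[0.6533 0.0767 0.0436; -0.0987 0.4872 0.0808; -0.2735 -0.0565 0.5912]  nu=[-0.7045, 2.5925, 3.5080]  x^+=[-1.1617, 1.4637, 2.0490]  P^+=[0.2006 0.0078 -0.0114; 0.0078 0.2957 0.0363; -0.0114 0.0363 0.1712]
step 2: x^-=[-1.5589, 1.5251, 2.2520]  P^-=[0.2215 -0.0444 -0.0734; -0.0444 0.5780 0.0840; -0.0734 0.0840 0.3573]  S=[0.6133 -0.1226 -0.0519; -0.1226 1.1353 0.0518; -0.0519 0.0518 0.6448]  K=[0.4066 0.0326 0.0152; -0.1353 0.4733 0.0704; -0.2386 -0.0430 0.5067]  nu=[1.1504, -2.9700, -1.4852]  x^+=[-1.2106, -0.1409, 1.3527]  P^+=[0.1226 -0.0050 -0.0107; -0.0050 0.2891 0.0345; -0.0107 0.0345 0.1470]
step 3: x^-=[-1.1759, 0.0369, 1.5024]  P^-=[0.1762 -0.0506 -0.0566; -0.0506 0.5724 0.0819; -0.0566 0.0819 0.3328]  S=[0.5605 -0.1360 -0.0431; -0.1360 1.1278 0.0520; -0.0431 0.0520 0.6262]  K=[0.3561 0.0200 0.0133; -0.1481 0.4685 0.0673; -0.2298 -0.0409 0.4941]  nu=[-1.0533, 2.3177, 2.2883]  x^+=[-1.4743, 1.4327, 2.7803]  P^+=[0.1069 -0.0093 -0.0095; -0.0093 0.2868 0.0341; -0.0095 0.0341 0.1433]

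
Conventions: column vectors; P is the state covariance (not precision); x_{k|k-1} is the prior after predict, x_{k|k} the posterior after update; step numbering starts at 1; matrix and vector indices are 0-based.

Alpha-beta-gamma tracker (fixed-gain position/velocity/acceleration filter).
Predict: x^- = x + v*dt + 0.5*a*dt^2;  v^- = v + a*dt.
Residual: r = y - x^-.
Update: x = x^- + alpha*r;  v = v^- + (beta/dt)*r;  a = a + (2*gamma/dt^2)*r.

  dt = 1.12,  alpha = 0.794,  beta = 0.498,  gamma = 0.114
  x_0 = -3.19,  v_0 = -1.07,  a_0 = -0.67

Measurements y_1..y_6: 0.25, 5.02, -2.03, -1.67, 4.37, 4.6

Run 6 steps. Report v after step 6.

v_post = 1.8979

step 1: x_pred=-4.8086  r=5.0586  x^+=-0.7921  v^+=0.4289  a^+=0.2495
step 2: x_pred=-0.1553  r=5.1753  x^+=3.9539  v^+=3.0094  a^+=1.1901
step 3: x_pred=8.0709  r=-10.1009  x^+=0.0508  v^+=-0.1489  a^+=-0.6458
step 4: x_pred=-0.5211  r=-1.1489  x^+=-1.4333  v^+=-1.3831  a^+=-0.8547
step 5: x_pred=-3.5185  r=7.8885  x^+=2.7450  v^+=1.1672  a^+=0.5792
step 6: x_pred=4.4155  r=0.1845  x^+=4.5620  v^+=1.8979  a^+=0.6127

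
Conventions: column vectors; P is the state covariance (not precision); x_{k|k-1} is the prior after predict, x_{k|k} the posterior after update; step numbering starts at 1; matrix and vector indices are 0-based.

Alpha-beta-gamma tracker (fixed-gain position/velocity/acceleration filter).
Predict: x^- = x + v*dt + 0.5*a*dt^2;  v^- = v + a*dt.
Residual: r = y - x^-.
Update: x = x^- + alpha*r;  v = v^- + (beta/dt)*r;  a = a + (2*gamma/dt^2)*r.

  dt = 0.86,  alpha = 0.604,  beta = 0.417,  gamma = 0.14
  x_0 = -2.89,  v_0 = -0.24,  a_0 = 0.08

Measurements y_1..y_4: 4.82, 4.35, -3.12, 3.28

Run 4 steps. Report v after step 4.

step 1: x_pred=-3.0668  r=7.8868  x^+=1.6968  v^+=3.6530  a^+=3.0658
step 2: x_pred=5.9721  r=-1.6221  x^+=4.9924  v^+=5.5030  a^+=2.4517
step 3: x_pred=10.6316  r=-13.7516  x^+=2.3256  v^+=0.9436  a^+=-2.7544
step 4: x_pred=2.1185  r=1.1615  x^+=2.8201  v^+=-0.8621  a^+=-2.3147

v_post = -0.8621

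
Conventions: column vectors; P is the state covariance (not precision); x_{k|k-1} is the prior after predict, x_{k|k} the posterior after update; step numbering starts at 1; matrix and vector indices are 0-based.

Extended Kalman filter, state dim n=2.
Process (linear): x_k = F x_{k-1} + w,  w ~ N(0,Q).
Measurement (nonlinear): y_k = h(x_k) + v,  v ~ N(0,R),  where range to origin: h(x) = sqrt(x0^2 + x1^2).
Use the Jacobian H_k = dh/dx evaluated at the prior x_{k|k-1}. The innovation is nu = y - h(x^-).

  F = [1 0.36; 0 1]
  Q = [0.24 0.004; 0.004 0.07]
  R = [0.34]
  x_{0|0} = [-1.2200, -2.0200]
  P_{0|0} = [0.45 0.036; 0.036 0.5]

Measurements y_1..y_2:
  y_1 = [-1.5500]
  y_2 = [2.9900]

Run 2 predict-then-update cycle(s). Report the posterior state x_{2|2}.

x_post = [2.0866, -0.0402]

step 1: x^-=[-1.9472, -2.0200]  P^-=[0.7807 0.2200; 0.2200 0.5700]  H_jac=[-0.6940 -0.7200]  S=[1.2313]  K=[-0.5687; -0.4573]  nu=[-4.3557]  x^+=[0.5297, -0.0283]  P^+=[0.3825 -0.1002; -0.1002 0.3125]
step 2: x^-=[0.5196, -0.0283]  P^-=[0.5909 0.0163; 0.0163 0.3825]  H_jac=[0.9985 -0.0543]  S=[0.9285]  K=[0.6345; -0.0048]  nu=[2.4697]  x^+=[2.0866, -0.0402]  P^+=[0.2171 0.0192; 0.0192 0.3825]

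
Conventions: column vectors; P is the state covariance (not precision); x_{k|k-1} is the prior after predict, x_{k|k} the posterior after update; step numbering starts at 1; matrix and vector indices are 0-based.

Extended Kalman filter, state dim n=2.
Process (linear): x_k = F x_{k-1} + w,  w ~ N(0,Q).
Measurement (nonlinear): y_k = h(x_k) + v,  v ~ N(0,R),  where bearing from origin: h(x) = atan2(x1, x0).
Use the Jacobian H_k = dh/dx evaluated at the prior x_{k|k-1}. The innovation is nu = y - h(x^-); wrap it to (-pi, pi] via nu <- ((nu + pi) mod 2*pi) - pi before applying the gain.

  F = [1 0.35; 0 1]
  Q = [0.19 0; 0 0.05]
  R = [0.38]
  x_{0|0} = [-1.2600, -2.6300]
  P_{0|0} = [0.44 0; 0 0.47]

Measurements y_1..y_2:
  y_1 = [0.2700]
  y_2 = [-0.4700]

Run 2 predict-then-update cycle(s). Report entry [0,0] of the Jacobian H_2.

step 1: x^-=[-2.1805, -2.6300]  P^-=[0.6876 0.1645; 0.1645 0.5200]  H_jac=[0.2253 -0.1868]  S=[0.4192]  K=[0.2963; -0.1433]  nu=[2.5330]  x^+=[-1.4300, -2.9930]  P^+=[0.6508 0.1823; 0.1823 0.5114]
step 2: x^-=[-2.4776, -2.9930]  P^-=[1.0310 0.3613; 0.3613 0.5614]  H_jac=[0.1983 -0.1641]  S=[0.4121]  K=[0.3521; -0.0498]  nu=[1.7923]  x^+=[-1.8465, -3.0822]  P^+=[0.9799 0.3685; 0.3685 0.5604]

H_jac[0,0] = 0.1983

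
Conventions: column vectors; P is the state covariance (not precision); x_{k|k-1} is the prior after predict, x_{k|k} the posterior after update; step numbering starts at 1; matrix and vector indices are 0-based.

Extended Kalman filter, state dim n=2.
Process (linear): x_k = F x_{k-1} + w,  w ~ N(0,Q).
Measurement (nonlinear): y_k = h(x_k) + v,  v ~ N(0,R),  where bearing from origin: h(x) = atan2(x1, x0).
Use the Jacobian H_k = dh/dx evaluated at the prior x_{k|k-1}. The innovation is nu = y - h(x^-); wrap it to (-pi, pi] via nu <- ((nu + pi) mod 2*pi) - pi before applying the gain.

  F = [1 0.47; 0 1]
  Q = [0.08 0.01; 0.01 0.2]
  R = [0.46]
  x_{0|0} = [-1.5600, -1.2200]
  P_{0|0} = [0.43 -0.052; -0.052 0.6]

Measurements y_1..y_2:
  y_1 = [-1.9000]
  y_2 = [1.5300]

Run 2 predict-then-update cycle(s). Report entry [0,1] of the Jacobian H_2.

H_jac[0,1] = -0.2750

step 1: x^-=[-2.1334, -1.2200]  P^-=[0.5937 0.2400; 0.2400 0.8000]  H_jac=[0.2020 -0.3532]  S=[0.5498]  K=[0.0639; -0.4258]  nu=[0.7221]  x^+=[-2.0872, -1.5275]  P^+=[0.5914 0.2550; 0.2550 0.7003]
step 2: x^-=[-2.8052, -1.5275]  P^-=[1.0658 0.5941; 0.5941 0.9003]  H_jac=[0.1497 -0.2750]  S=[0.5030]  K=[-0.0075; -0.3153]  nu=[-2.1102]  x^+=[-2.7893, -0.8622]  P^+=[1.0658 0.5929; 0.5929 0.8503]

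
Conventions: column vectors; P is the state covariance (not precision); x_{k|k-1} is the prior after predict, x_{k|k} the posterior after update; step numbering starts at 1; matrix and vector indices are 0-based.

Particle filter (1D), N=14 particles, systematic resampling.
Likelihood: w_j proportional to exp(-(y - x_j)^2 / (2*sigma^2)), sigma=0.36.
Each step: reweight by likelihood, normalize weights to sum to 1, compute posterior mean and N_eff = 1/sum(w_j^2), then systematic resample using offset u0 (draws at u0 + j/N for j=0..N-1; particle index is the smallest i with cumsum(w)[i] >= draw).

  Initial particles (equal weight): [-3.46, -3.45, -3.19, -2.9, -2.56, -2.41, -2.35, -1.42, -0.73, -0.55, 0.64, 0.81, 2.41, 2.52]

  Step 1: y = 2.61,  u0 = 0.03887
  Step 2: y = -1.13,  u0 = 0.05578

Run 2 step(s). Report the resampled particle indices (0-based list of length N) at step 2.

step 1: w=[0.0000, 0.0000, 0.0000, 0.0000, 0.0000, 0.0000, 0.0000, 0.0000, 0.0000, 0.0000, 0.0000, 0.0000, 0.4693, 0.5307]  mean=2.4684  Neff=1.9925  idx=[12, 12, 12, 12, 12, 12, 12, 13, 13, 13, 13, 13, 13, 13]
step 2: w=[0.1364, 0.1364, 0.1364, 0.1364, 0.1364, 0.1364, 0.1364, 0.0065, 0.0065, 0.0065, 0.0065, 0.0065, 0.0065, 0.0065]  mean=2.4150  Neff=7.6607  idx=[0, 0, 1, 1, 2, 3, 3, 4, 4, 5, 5, 6, 6, 11]

resampled_idx = [0, 0, 1, 1, 2, 3, 3, 4, 4, 5, 5, 6, 6, 11]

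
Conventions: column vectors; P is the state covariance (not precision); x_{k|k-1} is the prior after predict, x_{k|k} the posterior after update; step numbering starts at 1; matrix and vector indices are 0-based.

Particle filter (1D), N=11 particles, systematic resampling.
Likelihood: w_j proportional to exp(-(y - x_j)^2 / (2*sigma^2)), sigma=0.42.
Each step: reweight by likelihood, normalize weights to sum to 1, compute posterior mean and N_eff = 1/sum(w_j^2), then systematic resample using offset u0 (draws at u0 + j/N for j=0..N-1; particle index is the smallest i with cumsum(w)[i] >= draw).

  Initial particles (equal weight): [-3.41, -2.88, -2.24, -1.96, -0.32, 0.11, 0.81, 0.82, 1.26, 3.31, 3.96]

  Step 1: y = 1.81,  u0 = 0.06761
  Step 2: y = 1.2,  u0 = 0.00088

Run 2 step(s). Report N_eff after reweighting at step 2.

N_eff = 10.7938

step 1: w=[0.0000, 0.0000, 0.0000, 0.0000, 0.0000, 0.0005, 0.1074, 0.1136, 0.7754, 0.0031, 0.0000]  mean=1.1675  Neff=1.5982  idx=[6, 7, 8, 8, 8, 8, 8, 8, 8, 8, 8]
step 2: w=[0.0636, 0.0650, 0.0968, 0.0968, 0.0968, 0.0968, 0.0968, 0.0968, 0.0968, 0.0968, 0.0968]  mean=1.2028  Neff=10.7938  idx=[0, 1, 2, 3, 4, 5, 6, 7, 8, 9, 10]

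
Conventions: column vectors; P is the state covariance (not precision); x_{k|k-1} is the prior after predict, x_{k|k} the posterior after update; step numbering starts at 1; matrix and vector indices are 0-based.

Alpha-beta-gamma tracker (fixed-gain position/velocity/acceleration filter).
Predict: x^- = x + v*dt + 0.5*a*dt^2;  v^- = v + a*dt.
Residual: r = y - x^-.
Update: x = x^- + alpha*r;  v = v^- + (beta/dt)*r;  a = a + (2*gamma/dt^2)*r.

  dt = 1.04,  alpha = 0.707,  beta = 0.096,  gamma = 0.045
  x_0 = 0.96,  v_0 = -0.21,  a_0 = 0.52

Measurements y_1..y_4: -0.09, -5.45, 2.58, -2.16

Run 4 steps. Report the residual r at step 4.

step 1: x_pred=1.0228  r=-1.1128  x^+=0.2361  v^+=0.2281  a^+=0.4274
step 2: x_pred=0.7044  r=-6.1544  x^+=-3.6468  v^+=0.1045  a^+=-0.0847
step 3: x_pred=-3.5839  r=6.1639  x^+=0.7740  v^+=0.5854  a^+=0.4282
step 4: x_pred=1.6143  r=-3.7743  x^+=-1.0541  v^+=0.6823  a^+=0.1141

resid = -3.7743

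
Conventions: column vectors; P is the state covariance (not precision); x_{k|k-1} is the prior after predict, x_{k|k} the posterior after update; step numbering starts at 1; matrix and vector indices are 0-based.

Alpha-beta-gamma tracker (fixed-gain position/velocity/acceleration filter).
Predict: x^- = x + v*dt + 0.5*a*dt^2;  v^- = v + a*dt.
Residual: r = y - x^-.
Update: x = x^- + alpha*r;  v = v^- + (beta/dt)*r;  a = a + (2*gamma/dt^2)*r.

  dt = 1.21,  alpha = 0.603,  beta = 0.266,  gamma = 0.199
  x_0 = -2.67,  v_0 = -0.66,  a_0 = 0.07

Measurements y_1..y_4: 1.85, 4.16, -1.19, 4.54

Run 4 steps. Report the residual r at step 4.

resid = -2.0651

step 1: x_pred=-3.4174  r=5.2674  x^+=-0.2411  v^+=0.5826  a^+=1.5019
step 2: x_pred=1.5633  r=2.5967  x^+=3.1291  v^+=2.9708  a^+=2.2078
step 3: x_pred=8.3399  r=-9.5299  x^+=2.5934  v^+=3.5471  a^+=-0.3829
step 4: x_pred=6.6051  r=-2.0651  x^+=5.3599  v^+=2.6299  a^+=-0.9442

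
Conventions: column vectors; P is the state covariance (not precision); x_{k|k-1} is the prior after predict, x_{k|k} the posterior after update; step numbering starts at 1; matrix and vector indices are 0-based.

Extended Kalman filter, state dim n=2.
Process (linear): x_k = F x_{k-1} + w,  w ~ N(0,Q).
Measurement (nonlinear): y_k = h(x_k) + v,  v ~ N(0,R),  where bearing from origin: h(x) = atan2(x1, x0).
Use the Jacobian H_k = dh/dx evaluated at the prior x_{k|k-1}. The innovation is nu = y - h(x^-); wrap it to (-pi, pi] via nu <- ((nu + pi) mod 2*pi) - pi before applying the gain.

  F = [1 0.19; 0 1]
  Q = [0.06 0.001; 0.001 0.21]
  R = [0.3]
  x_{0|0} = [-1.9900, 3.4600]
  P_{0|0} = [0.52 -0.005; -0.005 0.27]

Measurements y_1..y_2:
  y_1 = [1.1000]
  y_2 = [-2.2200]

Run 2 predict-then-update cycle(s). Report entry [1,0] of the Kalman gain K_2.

step 1: x^-=[-1.3326, 3.4600]  P^-=[0.5878 0.0473; 0.0473 0.4800]  H_jac=[-0.2517 -0.0969]  S=[0.3441]  K=[-0.4433; -0.1698]  nu=[-0.8384]  x^+=[-0.9609, 3.6024]  P^+=[0.5202 0.0214; 0.0214 0.4701]
step 2: x^-=[-0.2764, 3.6024]  P^-=[0.6053 0.1117; 0.1117 0.6801]  H_jac=[-0.2760 -0.0212]  S=[0.3477]  K=[-0.4872; -0.1301]  nu=[2.4158]  x^+=[-1.4535, 3.2882]  P^+=[0.5228 0.0897; 0.0897 0.6742]

K[1,0] = -0.1301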